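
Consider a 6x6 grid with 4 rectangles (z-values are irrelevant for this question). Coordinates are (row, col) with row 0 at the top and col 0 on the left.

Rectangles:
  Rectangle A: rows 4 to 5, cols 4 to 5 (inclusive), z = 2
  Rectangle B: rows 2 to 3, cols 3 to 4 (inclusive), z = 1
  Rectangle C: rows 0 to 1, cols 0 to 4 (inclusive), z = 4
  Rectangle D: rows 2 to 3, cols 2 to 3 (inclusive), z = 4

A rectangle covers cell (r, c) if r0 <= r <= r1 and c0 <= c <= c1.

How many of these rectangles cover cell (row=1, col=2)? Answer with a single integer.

Check cell (1,2):
  A: rows 4-5 cols 4-5 -> outside (row miss)
  B: rows 2-3 cols 3-4 -> outside (row miss)
  C: rows 0-1 cols 0-4 -> covers
  D: rows 2-3 cols 2-3 -> outside (row miss)
Count covering = 1

Answer: 1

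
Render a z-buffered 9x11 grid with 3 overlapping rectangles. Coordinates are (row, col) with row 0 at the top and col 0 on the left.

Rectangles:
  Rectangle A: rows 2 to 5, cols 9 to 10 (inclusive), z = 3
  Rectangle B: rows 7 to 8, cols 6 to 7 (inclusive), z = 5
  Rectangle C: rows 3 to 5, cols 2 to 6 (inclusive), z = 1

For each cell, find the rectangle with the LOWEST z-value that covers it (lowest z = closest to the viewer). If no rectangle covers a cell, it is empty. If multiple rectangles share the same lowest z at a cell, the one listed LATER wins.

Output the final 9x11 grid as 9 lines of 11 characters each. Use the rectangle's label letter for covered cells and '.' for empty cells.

...........
...........
.........AA
..CCCCC..AA
..CCCCC..AA
..CCCCC..AA
...........
......BB...
......BB...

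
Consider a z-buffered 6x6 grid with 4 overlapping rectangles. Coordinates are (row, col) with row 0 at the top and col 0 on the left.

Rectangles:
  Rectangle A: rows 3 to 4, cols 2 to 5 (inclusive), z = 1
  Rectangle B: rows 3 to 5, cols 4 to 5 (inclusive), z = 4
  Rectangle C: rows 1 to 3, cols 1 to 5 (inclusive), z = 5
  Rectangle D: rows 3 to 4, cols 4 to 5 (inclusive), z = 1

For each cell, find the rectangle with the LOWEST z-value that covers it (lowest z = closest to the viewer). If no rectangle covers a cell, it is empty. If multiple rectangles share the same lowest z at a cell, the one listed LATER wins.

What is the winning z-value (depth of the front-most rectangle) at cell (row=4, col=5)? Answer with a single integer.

Check cell (4,5):
  A: rows 3-4 cols 2-5 z=1 -> covers; best now A (z=1)
  B: rows 3-5 cols 4-5 z=4 -> covers; best now A (z=1)
  C: rows 1-3 cols 1-5 -> outside (row miss)
  D: rows 3-4 cols 4-5 z=1 -> covers; best now D (z=1)
Winner: D at z=1

Answer: 1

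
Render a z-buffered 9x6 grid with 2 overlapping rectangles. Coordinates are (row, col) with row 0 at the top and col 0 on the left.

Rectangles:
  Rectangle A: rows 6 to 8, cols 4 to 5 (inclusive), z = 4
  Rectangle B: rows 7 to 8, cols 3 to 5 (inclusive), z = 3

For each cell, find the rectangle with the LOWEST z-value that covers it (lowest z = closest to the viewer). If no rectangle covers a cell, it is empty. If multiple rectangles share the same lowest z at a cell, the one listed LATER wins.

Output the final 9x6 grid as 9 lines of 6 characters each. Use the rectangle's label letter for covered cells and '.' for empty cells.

......
......
......
......
......
......
....AA
...BBB
...BBB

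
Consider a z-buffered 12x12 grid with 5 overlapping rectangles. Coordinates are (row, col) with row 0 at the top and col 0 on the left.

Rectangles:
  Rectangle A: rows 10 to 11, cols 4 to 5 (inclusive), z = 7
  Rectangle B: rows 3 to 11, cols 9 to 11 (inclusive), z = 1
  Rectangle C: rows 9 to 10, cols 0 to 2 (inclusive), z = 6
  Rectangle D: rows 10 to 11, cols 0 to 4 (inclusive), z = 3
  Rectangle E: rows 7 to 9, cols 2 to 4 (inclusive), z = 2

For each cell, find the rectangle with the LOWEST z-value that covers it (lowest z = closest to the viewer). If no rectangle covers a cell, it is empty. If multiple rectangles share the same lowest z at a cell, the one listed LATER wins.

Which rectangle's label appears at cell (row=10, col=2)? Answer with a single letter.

Check cell (10,2):
  A: rows 10-11 cols 4-5 -> outside (col miss)
  B: rows 3-11 cols 9-11 -> outside (col miss)
  C: rows 9-10 cols 0-2 z=6 -> covers; best now C (z=6)
  D: rows 10-11 cols 0-4 z=3 -> covers; best now D (z=3)
  E: rows 7-9 cols 2-4 -> outside (row miss)
Winner: D at z=3

Answer: D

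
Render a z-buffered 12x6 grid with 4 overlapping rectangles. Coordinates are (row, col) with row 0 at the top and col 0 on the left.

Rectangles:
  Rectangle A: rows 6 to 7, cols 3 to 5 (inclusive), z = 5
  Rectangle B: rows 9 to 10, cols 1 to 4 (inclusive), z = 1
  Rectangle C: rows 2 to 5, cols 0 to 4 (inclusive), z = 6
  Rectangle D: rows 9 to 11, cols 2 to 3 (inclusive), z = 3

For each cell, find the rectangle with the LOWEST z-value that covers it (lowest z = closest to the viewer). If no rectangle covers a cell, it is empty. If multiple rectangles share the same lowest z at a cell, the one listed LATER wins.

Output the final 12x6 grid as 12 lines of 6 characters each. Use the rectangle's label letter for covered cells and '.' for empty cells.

......
......
CCCCC.
CCCCC.
CCCCC.
CCCCC.
...AAA
...AAA
......
.BBBB.
.BBBB.
..DD..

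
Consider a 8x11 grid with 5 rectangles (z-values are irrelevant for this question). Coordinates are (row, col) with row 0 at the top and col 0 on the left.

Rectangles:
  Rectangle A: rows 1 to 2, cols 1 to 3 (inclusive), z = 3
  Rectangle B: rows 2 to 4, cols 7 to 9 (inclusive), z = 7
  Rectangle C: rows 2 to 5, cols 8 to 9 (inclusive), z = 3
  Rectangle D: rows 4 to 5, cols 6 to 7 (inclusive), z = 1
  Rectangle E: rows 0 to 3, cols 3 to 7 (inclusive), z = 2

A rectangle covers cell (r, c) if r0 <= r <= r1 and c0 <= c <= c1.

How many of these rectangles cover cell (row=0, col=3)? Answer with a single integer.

Check cell (0,3):
  A: rows 1-2 cols 1-3 -> outside (row miss)
  B: rows 2-4 cols 7-9 -> outside (row miss)
  C: rows 2-5 cols 8-9 -> outside (row miss)
  D: rows 4-5 cols 6-7 -> outside (row miss)
  E: rows 0-3 cols 3-7 -> covers
Count covering = 1

Answer: 1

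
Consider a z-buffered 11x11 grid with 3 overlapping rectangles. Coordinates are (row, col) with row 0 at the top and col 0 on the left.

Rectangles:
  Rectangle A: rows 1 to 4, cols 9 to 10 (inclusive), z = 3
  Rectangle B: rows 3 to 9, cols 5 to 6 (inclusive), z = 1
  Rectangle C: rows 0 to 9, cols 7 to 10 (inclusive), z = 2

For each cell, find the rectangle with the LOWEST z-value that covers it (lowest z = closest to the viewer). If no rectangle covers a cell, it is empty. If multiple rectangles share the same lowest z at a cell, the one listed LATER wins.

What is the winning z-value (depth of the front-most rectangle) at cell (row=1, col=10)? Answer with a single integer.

Check cell (1,10):
  A: rows 1-4 cols 9-10 z=3 -> covers; best now A (z=3)
  B: rows 3-9 cols 5-6 -> outside (row miss)
  C: rows 0-9 cols 7-10 z=2 -> covers; best now C (z=2)
Winner: C at z=2

Answer: 2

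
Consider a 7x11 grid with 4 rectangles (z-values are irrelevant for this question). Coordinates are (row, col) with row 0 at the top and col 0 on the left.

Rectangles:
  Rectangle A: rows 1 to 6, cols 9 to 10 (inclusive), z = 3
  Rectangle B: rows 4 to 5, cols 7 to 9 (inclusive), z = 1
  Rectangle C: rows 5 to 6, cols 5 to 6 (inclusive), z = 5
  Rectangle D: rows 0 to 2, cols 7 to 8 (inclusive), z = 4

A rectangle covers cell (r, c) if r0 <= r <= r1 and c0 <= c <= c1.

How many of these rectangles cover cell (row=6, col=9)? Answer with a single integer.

Answer: 1

Derivation:
Check cell (6,9):
  A: rows 1-6 cols 9-10 -> covers
  B: rows 4-5 cols 7-9 -> outside (row miss)
  C: rows 5-6 cols 5-6 -> outside (col miss)
  D: rows 0-2 cols 7-8 -> outside (row miss)
Count covering = 1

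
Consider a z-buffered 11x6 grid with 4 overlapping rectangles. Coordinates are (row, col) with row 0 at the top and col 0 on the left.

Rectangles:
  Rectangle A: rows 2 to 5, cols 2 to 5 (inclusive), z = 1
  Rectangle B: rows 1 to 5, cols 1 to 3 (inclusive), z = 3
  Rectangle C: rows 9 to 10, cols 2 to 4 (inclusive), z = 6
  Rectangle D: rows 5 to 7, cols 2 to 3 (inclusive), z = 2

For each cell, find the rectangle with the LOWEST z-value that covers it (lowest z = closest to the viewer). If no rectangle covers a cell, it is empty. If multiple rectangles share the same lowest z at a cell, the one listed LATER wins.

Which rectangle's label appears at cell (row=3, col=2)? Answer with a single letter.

Check cell (3,2):
  A: rows 2-5 cols 2-5 z=1 -> covers; best now A (z=1)
  B: rows 1-5 cols 1-3 z=3 -> covers; best now A (z=1)
  C: rows 9-10 cols 2-4 -> outside (row miss)
  D: rows 5-7 cols 2-3 -> outside (row miss)
Winner: A at z=1

Answer: A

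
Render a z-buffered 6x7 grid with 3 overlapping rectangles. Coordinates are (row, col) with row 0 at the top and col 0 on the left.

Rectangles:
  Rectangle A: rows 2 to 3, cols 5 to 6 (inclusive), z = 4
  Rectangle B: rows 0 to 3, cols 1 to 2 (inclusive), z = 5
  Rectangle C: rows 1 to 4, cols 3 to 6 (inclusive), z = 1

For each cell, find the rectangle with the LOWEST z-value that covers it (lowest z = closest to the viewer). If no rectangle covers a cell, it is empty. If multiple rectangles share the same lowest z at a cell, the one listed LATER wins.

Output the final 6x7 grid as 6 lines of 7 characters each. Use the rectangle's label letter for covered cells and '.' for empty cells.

.BB....
.BBCCCC
.BBCCCC
.BBCCCC
...CCCC
.......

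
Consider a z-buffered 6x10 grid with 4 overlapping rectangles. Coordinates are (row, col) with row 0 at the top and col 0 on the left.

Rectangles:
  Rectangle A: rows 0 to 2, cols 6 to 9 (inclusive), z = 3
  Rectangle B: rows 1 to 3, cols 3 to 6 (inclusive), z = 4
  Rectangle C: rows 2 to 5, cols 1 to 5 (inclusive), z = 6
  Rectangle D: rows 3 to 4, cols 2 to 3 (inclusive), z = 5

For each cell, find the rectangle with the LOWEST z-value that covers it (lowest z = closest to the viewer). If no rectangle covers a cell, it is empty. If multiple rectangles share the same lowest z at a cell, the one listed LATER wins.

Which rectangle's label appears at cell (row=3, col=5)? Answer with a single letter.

Answer: B

Derivation:
Check cell (3,5):
  A: rows 0-2 cols 6-9 -> outside (row miss)
  B: rows 1-3 cols 3-6 z=4 -> covers; best now B (z=4)
  C: rows 2-5 cols 1-5 z=6 -> covers; best now B (z=4)
  D: rows 3-4 cols 2-3 -> outside (col miss)
Winner: B at z=4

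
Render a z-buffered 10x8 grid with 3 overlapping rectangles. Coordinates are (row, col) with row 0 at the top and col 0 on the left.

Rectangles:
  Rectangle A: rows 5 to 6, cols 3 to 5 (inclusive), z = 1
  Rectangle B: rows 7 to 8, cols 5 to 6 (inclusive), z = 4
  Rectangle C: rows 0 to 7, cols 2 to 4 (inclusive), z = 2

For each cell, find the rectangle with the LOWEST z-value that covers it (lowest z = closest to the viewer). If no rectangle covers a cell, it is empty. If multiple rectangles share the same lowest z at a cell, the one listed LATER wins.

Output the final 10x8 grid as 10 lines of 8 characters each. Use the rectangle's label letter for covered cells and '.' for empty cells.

..CCC...
..CCC...
..CCC...
..CCC...
..CCC...
..CAAA..
..CAAA..
..CCCBB.
.....BB.
........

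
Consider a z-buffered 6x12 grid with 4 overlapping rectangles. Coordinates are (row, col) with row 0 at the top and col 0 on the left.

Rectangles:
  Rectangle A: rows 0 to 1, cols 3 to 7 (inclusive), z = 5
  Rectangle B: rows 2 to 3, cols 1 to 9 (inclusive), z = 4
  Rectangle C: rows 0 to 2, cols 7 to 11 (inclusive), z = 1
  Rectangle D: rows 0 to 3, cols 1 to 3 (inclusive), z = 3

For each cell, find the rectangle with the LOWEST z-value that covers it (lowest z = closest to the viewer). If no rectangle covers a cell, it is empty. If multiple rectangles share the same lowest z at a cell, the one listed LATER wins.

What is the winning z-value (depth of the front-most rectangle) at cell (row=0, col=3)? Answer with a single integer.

Answer: 3

Derivation:
Check cell (0,3):
  A: rows 0-1 cols 3-7 z=5 -> covers; best now A (z=5)
  B: rows 2-3 cols 1-9 -> outside (row miss)
  C: rows 0-2 cols 7-11 -> outside (col miss)
  D: rows 0-3 cols 1-3 z=3 -> covers; best now D (z=3)
Winner: D at z=3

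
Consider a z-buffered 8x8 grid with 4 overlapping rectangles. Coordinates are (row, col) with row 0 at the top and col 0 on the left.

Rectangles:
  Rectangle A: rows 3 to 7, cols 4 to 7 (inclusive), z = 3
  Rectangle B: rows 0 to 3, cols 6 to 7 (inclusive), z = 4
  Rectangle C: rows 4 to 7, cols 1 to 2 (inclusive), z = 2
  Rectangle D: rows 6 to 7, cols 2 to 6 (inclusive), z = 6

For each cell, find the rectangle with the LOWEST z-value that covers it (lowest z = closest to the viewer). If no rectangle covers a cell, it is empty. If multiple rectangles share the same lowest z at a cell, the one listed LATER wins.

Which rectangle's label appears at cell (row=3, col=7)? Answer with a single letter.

Answer: A

Derivation:
Check cell (3,7):
  A: rows 3-7 cols 4-7 z=3 -> covers; best now A (z=3)
  B: rows 0-3 cols 6-7 z=4 -> covers; best now A (z=3)
  C: rows 4-7 cols 1-2 -> outside (row miss)
  D: rows 6-7 cols 2-6 -> outside (row miss)
Winner: A at z=3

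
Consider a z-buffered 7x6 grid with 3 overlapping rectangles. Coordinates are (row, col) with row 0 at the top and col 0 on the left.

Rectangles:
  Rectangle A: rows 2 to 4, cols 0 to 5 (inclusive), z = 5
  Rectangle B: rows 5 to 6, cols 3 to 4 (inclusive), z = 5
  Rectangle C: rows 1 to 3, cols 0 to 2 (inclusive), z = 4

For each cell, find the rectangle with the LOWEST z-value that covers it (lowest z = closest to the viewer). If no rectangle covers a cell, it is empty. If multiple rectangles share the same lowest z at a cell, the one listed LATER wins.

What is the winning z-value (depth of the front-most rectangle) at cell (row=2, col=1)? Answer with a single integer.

Check cell (2,1):
  A: rows 2-4 cols 0-5 z=5 -> covers; best now A (z=5)
  B: rows 5-6 cols 3-4 -> outside (row miss)
  C: rows 1-3 cols 0-2 z=4 -> covers; best now C (z=4)
Winner: C at z=4

Answer: 4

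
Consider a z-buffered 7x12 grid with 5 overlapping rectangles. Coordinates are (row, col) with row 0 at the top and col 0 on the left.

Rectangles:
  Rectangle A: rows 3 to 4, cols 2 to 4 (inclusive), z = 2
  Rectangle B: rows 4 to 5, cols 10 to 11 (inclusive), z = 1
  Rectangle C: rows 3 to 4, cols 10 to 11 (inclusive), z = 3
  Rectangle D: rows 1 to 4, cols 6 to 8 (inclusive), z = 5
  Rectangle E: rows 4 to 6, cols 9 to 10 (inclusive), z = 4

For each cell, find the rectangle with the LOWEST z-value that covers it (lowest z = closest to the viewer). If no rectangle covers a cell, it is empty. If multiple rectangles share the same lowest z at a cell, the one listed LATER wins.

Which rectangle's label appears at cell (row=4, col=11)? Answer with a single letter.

Check cell (4,11):
  A: rows 3-4 cols 2-4 -> outside (col miss)
  B: rows 4-5 cols 10-11 z=1 -> covers; best now B (z=1)
  C: rows 3-4 cols 10-11 z=3 -> covers; best now B (z=1)
  D: rows 1-4 cols 6-8 -> outside (col miss)
  E: rows 4-6 cols 9-10 -> outside (col miss)
Winner: B at z=1

Answer: B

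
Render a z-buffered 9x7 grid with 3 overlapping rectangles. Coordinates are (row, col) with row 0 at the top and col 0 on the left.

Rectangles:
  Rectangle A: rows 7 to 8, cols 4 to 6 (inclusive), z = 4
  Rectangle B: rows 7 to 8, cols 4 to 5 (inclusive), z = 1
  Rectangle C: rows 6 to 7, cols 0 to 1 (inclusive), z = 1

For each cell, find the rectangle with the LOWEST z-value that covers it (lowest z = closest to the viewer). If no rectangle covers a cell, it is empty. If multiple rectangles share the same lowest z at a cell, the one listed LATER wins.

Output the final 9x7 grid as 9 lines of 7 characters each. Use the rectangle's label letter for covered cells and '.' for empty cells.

.......
.......
.......
.......
.......
.......
CC.....
CC..BBA
....BBA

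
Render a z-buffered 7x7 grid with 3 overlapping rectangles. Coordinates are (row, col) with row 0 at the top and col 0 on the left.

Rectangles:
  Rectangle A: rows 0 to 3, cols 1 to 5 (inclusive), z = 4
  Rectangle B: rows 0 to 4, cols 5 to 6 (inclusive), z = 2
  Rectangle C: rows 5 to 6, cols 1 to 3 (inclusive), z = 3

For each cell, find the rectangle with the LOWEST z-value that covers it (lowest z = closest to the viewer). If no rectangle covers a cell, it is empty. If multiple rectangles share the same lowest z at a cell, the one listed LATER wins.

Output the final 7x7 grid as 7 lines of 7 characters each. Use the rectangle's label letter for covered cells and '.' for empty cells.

.AAAABB
.AAAABB
.AAAABB
.AAAABB
.....BB
.CCC...
.CCC...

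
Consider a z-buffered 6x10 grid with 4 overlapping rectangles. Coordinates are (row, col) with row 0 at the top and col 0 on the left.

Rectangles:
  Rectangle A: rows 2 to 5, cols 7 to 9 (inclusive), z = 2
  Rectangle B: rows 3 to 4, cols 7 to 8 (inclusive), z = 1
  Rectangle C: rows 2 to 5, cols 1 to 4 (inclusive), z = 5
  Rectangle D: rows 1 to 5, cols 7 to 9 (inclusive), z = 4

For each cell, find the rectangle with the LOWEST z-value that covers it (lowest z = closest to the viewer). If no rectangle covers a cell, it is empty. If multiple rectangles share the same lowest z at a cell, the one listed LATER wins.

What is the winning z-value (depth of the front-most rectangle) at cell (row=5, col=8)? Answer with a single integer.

Answer: 2

Derivation:
Check cell (5,8):
  A: rows 2-5 cols 7-9 z=2 -> covers; best now A (z=2)
  B: rows 3-4 cols 7-8 -> outside (row miss)
  C: rows 2-5 cols 1-4 -> outside (col miss)
  D: rows 1-5 cols 7-9 z=4 -> covers; best now A (z=2)
Winner: A at z=2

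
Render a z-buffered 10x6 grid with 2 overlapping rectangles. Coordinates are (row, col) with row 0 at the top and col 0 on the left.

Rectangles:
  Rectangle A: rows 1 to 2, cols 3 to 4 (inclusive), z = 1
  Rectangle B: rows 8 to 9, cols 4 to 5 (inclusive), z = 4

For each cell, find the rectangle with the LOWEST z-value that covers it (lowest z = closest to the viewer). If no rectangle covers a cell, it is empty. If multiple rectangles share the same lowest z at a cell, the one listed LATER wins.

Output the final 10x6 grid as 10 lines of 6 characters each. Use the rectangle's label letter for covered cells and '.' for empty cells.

......
...AA.
...AA.
......
......
......
......
......
....BB
....BB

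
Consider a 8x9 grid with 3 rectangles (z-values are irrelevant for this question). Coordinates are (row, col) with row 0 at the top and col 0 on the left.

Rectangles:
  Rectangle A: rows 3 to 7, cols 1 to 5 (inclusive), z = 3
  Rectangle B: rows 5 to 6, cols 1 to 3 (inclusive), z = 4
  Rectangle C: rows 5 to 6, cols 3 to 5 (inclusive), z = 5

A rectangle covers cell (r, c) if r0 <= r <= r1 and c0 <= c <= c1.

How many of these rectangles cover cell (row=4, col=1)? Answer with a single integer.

Check cell (4,1):
  A: rows 3-7 cols 1-5 -> covers
  B: rows 5-6 cols 1-3 -> outside (row miss)
  C: rows 5-6 cols 3-5 -> outside (row miss)
Count covering = 1

Answer: 1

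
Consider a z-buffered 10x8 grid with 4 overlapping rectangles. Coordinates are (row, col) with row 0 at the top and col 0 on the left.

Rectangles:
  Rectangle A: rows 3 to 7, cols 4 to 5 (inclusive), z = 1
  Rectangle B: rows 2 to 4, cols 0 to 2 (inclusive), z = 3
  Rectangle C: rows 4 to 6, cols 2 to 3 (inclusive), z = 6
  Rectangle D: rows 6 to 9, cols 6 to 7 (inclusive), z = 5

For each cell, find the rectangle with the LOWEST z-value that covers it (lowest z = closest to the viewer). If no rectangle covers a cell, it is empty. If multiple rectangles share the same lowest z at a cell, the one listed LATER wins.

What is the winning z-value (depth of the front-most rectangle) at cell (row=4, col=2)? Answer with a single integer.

Answer: 3

Derivation:
Check cell (4,2):
  A: rows 3-7 cols 4-5 -> outside (col miss)
  B: rows 2-4 cols 0-2 z=3 -> covers; best now B (z=3)
  C: rows 4-6 cols 2-3 z=6 -> covers; best now B (z=3)
  D: rows 6-9 cols 6-7 -> outside (row miss)
Winner: B at z=3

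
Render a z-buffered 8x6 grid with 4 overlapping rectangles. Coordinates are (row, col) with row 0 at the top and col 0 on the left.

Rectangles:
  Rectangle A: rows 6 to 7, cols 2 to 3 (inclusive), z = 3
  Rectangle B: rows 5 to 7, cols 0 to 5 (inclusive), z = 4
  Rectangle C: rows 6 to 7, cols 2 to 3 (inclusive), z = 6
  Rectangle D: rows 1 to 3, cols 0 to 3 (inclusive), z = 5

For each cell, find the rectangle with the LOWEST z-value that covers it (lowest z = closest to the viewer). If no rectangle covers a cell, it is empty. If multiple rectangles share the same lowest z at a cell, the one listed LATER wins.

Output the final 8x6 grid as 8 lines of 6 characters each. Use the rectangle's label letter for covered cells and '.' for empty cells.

......
DDDD..
DDDD..
DDDD..
......
BBBBBB
BBAABB
BBAABB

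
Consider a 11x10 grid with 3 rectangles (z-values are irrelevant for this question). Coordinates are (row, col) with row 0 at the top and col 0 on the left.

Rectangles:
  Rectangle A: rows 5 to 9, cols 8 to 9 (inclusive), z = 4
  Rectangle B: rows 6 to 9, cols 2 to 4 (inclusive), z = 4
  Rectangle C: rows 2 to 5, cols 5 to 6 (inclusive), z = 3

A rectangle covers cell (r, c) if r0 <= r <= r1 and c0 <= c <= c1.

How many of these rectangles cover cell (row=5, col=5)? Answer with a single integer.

Check cell (5,5):
  A: rows 5-9 cols 8-9 -> outside (col miss)
  B: rows 6-9 cols 2-4 -> outside (row miss)
  C: rows 2-5 cols 5-6 -> covers
Count covering = 1

Answer: 1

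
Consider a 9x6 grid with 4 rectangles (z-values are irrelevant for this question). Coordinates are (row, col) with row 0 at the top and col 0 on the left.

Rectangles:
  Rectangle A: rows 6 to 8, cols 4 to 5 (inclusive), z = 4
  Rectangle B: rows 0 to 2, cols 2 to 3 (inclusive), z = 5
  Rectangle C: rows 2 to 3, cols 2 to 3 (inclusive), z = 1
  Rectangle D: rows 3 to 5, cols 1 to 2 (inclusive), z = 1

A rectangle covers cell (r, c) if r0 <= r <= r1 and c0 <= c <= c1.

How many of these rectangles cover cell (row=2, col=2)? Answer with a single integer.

Answer: 2

Derivation:
Check cell (2,2):
  A: rows 6-8 cols 4-5 -> outside (row miss)
  B: rows 0-2 cols 2-3 -> covers
  C: rows 2-3 cols 2-3 -> covers
  D: rows 3-5 cols 1-2 -> outside (row miss)
Count covering = 2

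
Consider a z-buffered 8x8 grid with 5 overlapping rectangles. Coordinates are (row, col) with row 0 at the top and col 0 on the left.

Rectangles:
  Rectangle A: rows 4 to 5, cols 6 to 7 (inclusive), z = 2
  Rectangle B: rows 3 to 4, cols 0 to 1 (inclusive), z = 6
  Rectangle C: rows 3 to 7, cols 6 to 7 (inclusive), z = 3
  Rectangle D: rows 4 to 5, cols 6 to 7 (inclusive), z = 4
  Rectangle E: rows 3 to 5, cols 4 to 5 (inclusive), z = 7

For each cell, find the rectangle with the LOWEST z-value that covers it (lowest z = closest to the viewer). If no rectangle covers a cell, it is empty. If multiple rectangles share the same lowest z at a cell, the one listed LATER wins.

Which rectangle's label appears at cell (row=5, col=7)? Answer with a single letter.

Answer: A

Derivation:
Check cell (5,7):
  A: rows 4-5 cols 6-7 z=2 -> covers; best now A (z=2)
  B: rows 3-4 cols 0-1 -> outside (row miss)
  C: rows 3-7 cols 6-7 z=3 -> covers; best now A (z=2)
  D: rows 4-5 cols 6-7 z=4 -> covers; best now A (z=2)
  E: rows 3-5 cols 4-5 -> outside (col miss)
Winner: A at z=2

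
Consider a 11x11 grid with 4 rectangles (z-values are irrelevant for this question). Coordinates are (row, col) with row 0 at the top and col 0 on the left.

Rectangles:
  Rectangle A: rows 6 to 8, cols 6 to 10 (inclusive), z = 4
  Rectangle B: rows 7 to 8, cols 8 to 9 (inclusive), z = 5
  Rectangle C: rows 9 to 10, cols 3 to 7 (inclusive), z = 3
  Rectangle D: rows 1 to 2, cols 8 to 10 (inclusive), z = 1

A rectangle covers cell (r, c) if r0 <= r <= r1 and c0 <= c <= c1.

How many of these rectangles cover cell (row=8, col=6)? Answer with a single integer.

Answer: 1

Derivation:
Check cell (8,6):
  A: rows 6-8 cols 6-10 -> covers
  B: rows 7-8 cols 8-9 -> outside (col miss)
  C: rows 9-10 cols 3-7 -> outside (row miss)
  D: rows 1-2 cols 8-10 -> outside (row miss)
Count covering = 1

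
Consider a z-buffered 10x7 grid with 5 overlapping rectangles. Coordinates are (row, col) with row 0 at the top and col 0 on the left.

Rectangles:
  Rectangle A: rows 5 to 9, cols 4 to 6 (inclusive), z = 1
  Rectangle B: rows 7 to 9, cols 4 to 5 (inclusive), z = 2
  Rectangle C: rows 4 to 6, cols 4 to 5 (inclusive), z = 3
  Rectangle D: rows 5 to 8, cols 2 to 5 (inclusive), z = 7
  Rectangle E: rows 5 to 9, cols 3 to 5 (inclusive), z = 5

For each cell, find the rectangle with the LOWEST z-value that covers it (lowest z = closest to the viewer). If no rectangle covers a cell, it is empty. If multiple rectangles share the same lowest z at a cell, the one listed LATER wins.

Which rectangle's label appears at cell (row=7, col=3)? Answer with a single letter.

Answer: E

Derivation:
Check cell (7,3):
  A: rows 5-9 cols 4-6 -> outside (col miss)
  B: rows 7-9 cols 4-5 -> outside (col miss)
  C: rows 4-6 cols 4-5 -> outside (row miss)
  D: rows 5-8 cols 2-5 z=7 -> covers; best now D (z=7)
  E: rows 5-9 cols 3-5 z=5 -> covers; best now E (z=5)
Winner: E at z=5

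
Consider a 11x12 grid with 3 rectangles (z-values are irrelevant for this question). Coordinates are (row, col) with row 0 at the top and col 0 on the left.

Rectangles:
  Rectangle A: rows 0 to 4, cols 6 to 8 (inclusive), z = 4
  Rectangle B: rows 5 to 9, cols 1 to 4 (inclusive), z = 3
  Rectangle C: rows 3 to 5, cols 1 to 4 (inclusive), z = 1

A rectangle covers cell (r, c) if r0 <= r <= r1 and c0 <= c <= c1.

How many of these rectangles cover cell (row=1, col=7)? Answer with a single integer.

Check cell (1,7):
  A: rows 0-4 cols 6-8 -> covers
  B: rows 5-9 cols 1-4 -> outside (row miss)
  C: rows 3-5 cols 1-4 -> outside (row miss)
Count covering = 1

Answer: 1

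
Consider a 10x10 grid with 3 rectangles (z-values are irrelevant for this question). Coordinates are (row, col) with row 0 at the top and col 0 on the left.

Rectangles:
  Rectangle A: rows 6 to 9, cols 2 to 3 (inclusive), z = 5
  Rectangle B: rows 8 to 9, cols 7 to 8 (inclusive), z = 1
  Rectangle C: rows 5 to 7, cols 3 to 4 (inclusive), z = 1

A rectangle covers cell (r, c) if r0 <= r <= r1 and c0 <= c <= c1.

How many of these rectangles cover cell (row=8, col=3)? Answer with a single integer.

Answer: 1

Derivation:
Check cell (8,3):
  A: rows 6-9 cols 2-3 -> covers
  B: rows 8-9 cols 7-8 -> outside (col miss)
  C: rows 5-7 cols 3-4 -> outside (row miss)
Count covering = 1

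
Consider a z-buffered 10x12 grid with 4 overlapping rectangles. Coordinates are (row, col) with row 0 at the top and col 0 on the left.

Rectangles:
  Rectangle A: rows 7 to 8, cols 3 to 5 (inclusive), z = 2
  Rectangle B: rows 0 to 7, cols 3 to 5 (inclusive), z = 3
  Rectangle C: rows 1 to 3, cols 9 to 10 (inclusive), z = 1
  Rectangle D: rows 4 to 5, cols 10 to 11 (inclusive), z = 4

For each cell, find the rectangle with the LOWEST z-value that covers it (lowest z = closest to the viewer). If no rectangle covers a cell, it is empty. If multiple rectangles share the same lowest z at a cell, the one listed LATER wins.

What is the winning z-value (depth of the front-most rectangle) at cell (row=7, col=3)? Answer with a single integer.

Check cell (7,3):
  A: rows 7-8 cols 3-5 z=2 -> covers; best now A (z=2)
  B: rows 0-7 cols 3-5 z=3 -> covers; best now A (z=2)
  C: rows 1-3 cols 9-10 -> outside (row miss)
  D: rows 4-5 cols 10-11 -> outside (row miss)
Winner: A at z=2

Answer: 2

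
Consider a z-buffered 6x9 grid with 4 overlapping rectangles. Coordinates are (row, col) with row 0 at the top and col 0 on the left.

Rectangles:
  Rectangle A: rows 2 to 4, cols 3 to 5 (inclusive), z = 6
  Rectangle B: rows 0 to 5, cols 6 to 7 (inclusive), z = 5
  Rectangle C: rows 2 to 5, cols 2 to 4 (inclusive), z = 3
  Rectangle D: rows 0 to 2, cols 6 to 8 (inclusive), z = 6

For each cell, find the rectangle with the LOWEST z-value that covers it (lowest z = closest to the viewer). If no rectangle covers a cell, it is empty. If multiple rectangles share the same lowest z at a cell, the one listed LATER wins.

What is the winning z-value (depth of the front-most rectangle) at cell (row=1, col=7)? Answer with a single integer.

Answer: 5

Derivation:
Check cell (1,7):
  A: rows 2-4 cols 3-5 -> outside (row miss)
  B: rows 0-5 cols 6-7 z=5 -> covers; best now B (z=5)
  C: rows 2-5 cols 2-4 -> outside (row miss)
  D: rows 0-2 cols 6-8 z=6 -> covers; best now B (z=5)
Winner: B at z=5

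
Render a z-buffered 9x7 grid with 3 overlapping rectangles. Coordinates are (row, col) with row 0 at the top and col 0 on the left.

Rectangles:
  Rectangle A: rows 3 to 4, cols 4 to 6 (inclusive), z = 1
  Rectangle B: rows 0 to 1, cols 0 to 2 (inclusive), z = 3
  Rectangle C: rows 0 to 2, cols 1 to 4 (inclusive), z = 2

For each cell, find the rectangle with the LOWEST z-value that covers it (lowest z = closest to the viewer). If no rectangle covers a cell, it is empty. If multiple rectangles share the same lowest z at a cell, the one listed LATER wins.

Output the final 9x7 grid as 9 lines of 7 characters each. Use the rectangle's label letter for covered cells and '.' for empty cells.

BCCCC..
BCCCC..
.CCCC..
....AAA
....AAA
.......
.......
.......
.......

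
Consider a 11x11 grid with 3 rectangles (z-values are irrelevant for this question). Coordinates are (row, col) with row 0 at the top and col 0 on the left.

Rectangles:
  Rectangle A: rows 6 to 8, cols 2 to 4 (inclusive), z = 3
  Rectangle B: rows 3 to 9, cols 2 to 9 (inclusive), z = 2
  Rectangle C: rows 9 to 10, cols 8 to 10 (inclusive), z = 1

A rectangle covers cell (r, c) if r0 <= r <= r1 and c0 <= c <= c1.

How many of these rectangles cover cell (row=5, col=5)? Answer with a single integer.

Check cell (5,5):
  A: rows 6-8 cols 2-4 -> outside (row miss)
  B: rows 3-9 cols 2-9 -> covers
  C: rows 9-10 cols 8-10 -> outside (row miss)
Count covering = 1

Answer: 1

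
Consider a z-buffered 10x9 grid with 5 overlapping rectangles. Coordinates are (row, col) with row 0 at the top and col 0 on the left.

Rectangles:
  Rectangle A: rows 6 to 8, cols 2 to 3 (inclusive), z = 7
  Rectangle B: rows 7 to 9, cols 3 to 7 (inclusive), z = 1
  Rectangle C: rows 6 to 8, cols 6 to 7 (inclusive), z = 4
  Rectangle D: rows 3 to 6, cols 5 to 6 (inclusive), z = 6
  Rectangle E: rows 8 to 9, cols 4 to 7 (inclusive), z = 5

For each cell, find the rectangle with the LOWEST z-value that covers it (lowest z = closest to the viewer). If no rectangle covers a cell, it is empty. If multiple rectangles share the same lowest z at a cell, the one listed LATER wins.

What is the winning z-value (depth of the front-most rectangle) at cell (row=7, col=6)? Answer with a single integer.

Check cell (7,6):
  A: rows 6-8 cols 2-3 -> outside (col miss)
  B: rows 7-9 cols 3-7 z=1 -> covers; best now B (z=1)
  C: rows 6-8 cols 6-7 z=4 -> covers; best now B (z=1)
  D: rows 3-6 cols 5-6 -> outside (row miss)
  E: rows 8-9 cols 4-7 -> outside (row miss)
Winner: B at z=1

Answer: 1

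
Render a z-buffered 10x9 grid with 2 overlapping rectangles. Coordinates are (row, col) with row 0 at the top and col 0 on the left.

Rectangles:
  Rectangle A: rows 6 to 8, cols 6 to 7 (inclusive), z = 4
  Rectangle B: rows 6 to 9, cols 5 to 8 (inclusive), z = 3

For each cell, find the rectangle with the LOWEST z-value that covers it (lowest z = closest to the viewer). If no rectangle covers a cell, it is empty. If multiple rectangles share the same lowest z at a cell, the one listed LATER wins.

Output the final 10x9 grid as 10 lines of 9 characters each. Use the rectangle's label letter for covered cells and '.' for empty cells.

.........
.........
.........
.........
.........
.........
.....BBBB
.....BBBB
.....BBBB
.....BBBB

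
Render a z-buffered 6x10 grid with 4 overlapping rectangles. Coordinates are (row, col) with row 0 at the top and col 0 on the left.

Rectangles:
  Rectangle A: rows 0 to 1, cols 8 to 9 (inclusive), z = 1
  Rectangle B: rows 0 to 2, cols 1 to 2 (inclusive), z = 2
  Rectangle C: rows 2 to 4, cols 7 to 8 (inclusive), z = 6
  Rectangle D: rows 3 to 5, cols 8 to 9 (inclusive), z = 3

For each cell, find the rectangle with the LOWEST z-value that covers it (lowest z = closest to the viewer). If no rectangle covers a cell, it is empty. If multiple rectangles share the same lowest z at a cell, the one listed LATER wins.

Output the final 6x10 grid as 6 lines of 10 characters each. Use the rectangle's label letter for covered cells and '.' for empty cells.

.BB.....AA
.BB.....AA
.BB....CC.
.......CDD
.......CDD
........DD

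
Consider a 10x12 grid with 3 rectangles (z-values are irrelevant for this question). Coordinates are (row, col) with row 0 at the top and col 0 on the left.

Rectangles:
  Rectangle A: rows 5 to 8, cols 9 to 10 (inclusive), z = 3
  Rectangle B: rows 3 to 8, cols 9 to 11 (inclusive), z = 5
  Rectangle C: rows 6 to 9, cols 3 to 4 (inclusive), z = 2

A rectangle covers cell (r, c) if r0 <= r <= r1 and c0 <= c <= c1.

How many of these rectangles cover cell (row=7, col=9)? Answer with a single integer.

Answer: 2

Derivation:
Check cell (7,9):
  A: rows 5-8 cols 9-10 -> covers
  B: rows 3-8 cols 9-11 -> covers
  C: rows 6-9 cols 3-4 -> outside (col miss)
Count covering = 2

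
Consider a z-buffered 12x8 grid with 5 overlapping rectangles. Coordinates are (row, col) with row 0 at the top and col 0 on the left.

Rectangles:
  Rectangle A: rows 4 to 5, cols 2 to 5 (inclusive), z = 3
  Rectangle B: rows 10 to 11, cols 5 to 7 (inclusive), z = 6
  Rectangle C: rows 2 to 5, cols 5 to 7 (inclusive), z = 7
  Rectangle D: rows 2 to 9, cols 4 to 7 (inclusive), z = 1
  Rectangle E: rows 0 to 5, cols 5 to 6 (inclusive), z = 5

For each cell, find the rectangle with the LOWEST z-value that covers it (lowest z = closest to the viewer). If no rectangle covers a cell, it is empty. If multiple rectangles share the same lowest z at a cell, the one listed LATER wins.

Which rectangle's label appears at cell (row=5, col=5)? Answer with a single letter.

Check cell (5,5):
  A: rows 4-5 cols 2-5 z=3 -> covers; best now A (z=3)
  B: rows 10-11 cols 5-7 -> outside (row miss)
  C: rows 2-5 cols 5-7 z=7 -> covers; best now A (z=3)
  D: rows 2-9 cols 4-7 z=1 -> covers; best now D (z=1)
  E: rows 0-5 cols 5-6 z=5 -> covers; best now D (z=1)
Winner: D at z=1

Answer: D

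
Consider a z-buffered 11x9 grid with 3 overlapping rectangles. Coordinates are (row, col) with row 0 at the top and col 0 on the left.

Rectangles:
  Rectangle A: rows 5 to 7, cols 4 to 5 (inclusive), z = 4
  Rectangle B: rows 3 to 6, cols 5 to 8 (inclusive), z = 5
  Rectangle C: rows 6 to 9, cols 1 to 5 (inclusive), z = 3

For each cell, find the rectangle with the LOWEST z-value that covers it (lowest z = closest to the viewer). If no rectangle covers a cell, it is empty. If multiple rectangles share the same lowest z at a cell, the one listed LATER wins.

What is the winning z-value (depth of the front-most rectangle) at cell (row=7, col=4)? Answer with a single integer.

Answer: 3

Derivation:
Check cell (7,4):
  A: rows 5-7 cols 4-5 z=4 -> covers; best now A (z=4)
  B: rows 3-6 cols 5-8 -> outside (row miss)
  C: rows 6-9 cols 1-5 z=3 -> covers; best now C (z=3)
Winner: C at z=3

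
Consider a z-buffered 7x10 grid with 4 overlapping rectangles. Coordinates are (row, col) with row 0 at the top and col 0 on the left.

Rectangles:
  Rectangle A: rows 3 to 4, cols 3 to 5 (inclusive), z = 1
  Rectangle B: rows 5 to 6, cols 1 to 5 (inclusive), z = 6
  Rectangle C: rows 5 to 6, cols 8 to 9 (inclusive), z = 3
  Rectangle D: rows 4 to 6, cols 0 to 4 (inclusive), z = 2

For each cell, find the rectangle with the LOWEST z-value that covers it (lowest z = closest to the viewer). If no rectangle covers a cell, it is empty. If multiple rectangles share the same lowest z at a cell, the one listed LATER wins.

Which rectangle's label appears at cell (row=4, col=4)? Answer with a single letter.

Answer: A

Derivation:
Check cell (4,4):
  A: rows 3-4 cols 3-5 z=1 -> covers; best now A (z=1)
  B: rows 5-6 cols 1-5 -> outside (row miss)
  C: rows 5-6 cols 8-9 -> outside (row miss)
  D: rows 4-6 cols 0-4 z=2 -> covers; best now A (z=1)
Winner: A at z=1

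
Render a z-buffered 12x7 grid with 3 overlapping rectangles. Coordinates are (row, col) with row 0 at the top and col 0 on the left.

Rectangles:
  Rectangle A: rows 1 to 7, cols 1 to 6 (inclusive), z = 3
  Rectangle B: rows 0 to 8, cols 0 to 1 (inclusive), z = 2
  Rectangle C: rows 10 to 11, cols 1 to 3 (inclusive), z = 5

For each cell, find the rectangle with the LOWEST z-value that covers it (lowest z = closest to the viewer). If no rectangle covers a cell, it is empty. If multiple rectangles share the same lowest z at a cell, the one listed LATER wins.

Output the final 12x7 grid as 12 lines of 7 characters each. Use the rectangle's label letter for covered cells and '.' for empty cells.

BB.....
BBAAAAA
BBAAAAA
BBAAAAA
BBAAAAA
BBAAAAA
BBAAAAA
BBAAAAA
BB.....
.......
.CCC...
.CCC...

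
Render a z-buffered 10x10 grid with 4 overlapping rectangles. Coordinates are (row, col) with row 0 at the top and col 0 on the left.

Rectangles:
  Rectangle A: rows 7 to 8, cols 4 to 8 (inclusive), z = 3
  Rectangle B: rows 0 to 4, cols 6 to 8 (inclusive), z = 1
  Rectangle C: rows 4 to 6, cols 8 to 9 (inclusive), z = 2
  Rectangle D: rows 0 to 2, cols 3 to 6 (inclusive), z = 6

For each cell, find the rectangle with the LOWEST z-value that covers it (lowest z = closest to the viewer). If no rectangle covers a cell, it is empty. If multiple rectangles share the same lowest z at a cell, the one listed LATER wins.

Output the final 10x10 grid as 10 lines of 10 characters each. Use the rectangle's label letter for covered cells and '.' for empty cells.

...DDDBBB.
...DDDBBB.
...DDDBBB.
......BBB.
......BBBC
........CC
........CC
....AAAAA.
....AAAAA.
..........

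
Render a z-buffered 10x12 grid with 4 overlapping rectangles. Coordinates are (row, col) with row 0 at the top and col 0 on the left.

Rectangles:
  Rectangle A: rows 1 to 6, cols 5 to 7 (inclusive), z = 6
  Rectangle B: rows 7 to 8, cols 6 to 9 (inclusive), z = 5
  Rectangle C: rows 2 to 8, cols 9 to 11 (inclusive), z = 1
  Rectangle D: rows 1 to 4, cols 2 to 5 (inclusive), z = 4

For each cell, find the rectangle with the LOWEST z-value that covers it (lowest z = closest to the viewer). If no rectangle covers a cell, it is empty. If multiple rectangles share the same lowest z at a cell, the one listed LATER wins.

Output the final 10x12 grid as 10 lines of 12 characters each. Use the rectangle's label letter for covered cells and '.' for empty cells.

............
..DDDDAA....
..DDDDAA.CCC
..DDDDAA.CCC
..DDDDAA.CCC
.....AAA.CCC
.....AAA.CCC
......BBBCCC
......BBBCCC
............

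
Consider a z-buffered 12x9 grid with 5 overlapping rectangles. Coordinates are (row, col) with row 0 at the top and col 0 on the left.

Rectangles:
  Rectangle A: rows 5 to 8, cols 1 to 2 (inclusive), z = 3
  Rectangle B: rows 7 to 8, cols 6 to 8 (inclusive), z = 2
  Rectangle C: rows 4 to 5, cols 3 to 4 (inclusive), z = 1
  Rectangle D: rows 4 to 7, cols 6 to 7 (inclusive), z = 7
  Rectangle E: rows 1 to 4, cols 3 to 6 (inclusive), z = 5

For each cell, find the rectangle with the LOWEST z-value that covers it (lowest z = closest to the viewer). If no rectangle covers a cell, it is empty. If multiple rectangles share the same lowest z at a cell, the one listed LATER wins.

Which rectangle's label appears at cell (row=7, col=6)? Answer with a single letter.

Answer: B

Derivation:
Check cell (7,6):
  A: rows 5-8 cols 1-2 -> outside (col miss)
  B: rows 7-8 cols 6-8 z=2 -> covers; best now B (z=2)
  C: rows 4-5 cols 3-4 -> outside (row miss)
  D: rows 4-7 cols 6-7 z=7 -> covers; best now B (z=2)
  E: rows 1-4 cols 3-6 -> outside (row miss)
Winner: B at z=2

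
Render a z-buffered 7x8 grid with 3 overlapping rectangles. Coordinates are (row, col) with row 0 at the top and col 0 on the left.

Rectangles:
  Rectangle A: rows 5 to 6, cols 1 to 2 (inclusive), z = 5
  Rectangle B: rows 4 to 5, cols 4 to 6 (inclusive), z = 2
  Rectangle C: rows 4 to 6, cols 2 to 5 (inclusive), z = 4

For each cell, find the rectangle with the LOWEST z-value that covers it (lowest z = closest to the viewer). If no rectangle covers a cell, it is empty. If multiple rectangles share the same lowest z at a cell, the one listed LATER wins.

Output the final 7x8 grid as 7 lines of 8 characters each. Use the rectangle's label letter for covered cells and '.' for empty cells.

........
........
........
........
..CCBBB.
.ACCBBB.
.ACCCC..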